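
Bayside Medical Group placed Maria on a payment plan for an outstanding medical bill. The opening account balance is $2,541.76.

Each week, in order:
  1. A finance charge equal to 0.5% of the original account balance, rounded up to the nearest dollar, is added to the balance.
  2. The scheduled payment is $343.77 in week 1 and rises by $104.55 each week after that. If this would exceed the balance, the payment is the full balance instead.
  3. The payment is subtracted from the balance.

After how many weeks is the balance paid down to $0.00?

Week 1: $2,541.76 +$13.00 interest = $2,554.76; pay $343.77 → $2,210.99
Week 2: $2,210.99 +$13.00 interest = $2,223.99; pay $448.32 → $1,775.67
Week 3: $1,775.67 +$13.00 interest = $1,788.67; pay $552.87 → $1,235.80
Week 4: $1,235.80 +$13.00 interest = $1,248.80; pay $657.42 → $591.38
Week 5: $591.38 +$13.00 interest = $604.38; pay $604.38 → $0.00
Balance reaches $0.00 in week 5.

5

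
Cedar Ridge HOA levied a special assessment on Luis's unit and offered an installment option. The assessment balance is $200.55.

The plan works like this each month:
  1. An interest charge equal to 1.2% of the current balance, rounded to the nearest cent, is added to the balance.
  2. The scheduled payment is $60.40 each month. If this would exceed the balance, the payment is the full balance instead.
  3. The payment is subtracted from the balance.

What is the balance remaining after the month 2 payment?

Month 1: $200.55 +$2.41 interest = $202.96; pay $60.40 → $142.56
Month 2: $142.56 +$1.71 interest = $144.27; pay $60.40 → $83.87

$83.87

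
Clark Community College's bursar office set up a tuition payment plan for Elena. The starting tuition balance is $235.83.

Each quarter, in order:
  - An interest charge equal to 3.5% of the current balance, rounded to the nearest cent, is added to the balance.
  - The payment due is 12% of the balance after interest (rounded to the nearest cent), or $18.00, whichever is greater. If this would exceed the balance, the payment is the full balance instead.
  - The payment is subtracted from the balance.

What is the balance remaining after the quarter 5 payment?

$147.81

Quarter 1: opening $235.83; interest $8.25 → $244.08; payment $29.29; balance $214.79
Quarter 2: opening $214.79; interest $7.52 → $222.31; payment $26.68; balance $195.63
Quarter 3: opening $195.63; interest $6.85 → $202.48; payment $24.30; balance $178.18
Quarter 4: opening $178.18; interest $6.24 → $184.42; payment $22.13; balance $162.29
Quarter 5: opening $162.29; interest $5.68 → $167.97; payment $20.16; balance $147.81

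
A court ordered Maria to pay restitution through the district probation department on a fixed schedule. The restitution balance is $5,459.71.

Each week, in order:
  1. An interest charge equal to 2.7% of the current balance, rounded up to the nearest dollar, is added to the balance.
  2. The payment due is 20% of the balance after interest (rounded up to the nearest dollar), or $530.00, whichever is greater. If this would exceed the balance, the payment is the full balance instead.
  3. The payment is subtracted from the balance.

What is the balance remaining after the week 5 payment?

Week 1: opening $5,459.71; interest $148.00 → $5,607.71; payment $1,122.00; balance $4,485.71
Week 2: opening $4,485.71; interest $122.00 → $4,607.71; payment $922.00; balance $3,685.71
Week 3: opening $3,685.71; interest $100.00 → $3,785.71; payment $758.00; balance $3,027.71
Week 4: opening $3,027.71; interest $82.00 → $3,109.71; payment $622.00; balance $2,487.71
Week 5: opening $2,487.71; interest $68.00 → $2,555.71; payment $530.00; balance $2,025.71

$2,025.71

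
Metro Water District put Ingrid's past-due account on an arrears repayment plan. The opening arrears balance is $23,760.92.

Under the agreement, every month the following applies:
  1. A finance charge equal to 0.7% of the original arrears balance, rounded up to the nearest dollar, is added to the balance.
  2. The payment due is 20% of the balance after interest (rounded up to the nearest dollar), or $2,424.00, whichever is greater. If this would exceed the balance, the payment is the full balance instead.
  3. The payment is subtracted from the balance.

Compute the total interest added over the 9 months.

Month 1: $23,760.92 +$167.00 interest = $23,927.92; pay $4,786.00 → $19,141.92
Month 2: $19,141.92 +$167.00 interest = $19,308.92; pay $3,862.00 → $15,446.92
Month 3: $15,446.92 +$167.00 interest = $15,613.92; pay $3,123.00 → $12,490.92
Month 4: $12,490.92 +$167.00 interest = $12,657.92; pay $2,532.00 → $10,125.92
Month 5: $10,125.92 +$167.00 interest = $10,292.92; pay $2,424.00 → $7,868.92
Month 6: $7,868.92 +$167.00 interest = $8,035.92; pay $2,424.00 → $5,611.92
Month 7: $5,611.92 +$167.00 interest = $5,778.92; pay $2,424.00 → $3,354.92
Month 8: $3,354.92 +$167.00 interest = $3,521.92; pay $2,424.00 → $1,097.92
Month 9: $1,097.92 +$167.00 interest = $1,264.92; pay $1,264.92 → $0.00
Total interest: $167.00 + $167.00 + $167.00 + $167.00 + $167.00 + $167.00 + $167.00 + $167.00 + $167.00 = $1,503.00

$1,503.00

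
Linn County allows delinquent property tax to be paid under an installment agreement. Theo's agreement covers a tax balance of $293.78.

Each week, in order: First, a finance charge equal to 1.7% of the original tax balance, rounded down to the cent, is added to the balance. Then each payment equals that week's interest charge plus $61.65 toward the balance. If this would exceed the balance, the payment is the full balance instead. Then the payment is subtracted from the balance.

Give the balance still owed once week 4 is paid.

$47.18

Week 1: opening $293.78; interest $4.99 → $298.77; payment $66.64; balance $232.13
Week 2: opening $232.13; interest $4.99 → $237.12; payment $66.64; balance $170.48
Week 3: opening $170.48; interest $4.99 → $175.47; payment $66.64; balance $108.83
Week 4: opening $108.83; interest $4.99 → $113.82; payment $66.64; balance $47.18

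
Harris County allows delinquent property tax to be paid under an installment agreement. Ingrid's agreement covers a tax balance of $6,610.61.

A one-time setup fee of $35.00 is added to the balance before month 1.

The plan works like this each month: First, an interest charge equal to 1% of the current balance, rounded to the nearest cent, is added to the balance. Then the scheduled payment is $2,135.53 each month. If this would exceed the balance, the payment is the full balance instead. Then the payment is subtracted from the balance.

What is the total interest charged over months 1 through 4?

$140.86

# | Opening | Interest | Payment | End bal
1 | $6,645.61 | $66.46 | $2,135.53 | $4,576.54
2 | $4,576.54 | $45.77 | $2,135.53 | $2,486.78
3 | $2,486.78 | $24.87 | $2,135.53 | $376.12
4 | $376.12 | $3.76 | $379.88 | $0.00
Total interest: $66.46 + $45.77 + $24.87 + $3.76 = $140.86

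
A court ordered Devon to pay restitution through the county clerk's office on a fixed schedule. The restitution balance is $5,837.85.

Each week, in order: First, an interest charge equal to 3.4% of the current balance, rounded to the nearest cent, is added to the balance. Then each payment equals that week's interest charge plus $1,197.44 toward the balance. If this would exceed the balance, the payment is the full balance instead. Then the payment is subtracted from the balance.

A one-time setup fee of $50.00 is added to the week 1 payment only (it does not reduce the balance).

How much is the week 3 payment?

Week 1: $5,837.85 +$198.49 interest = $6,036.34; pay $1,395.93 (+ $50.00 fee) → $4,640.41
Week 2: $4,640.41 +$157.77 interest = $4,798.18; pay $1,355.21 → $3,442.97
Week 3: $3,442.97 +$117.06 interest = $3,560.03; pay $1,314.50 → $2,245.53

$1,314.50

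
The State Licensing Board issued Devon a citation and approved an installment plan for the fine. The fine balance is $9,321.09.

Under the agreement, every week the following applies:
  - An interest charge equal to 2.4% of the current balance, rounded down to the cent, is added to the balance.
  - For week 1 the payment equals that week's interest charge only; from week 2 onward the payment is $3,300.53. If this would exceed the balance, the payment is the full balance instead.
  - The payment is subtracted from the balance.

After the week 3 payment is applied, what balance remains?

$3,093.59

Week 1: $9,321.09 +$223.70 interest = $9,544.79; pay $223.70 → $9,321.09
Week 2: $9,321.09 +$223.70 interest = $9,544.79; pay $3,300.53 → $6,244.26
Week 3: $6,244.26 +$149.86 interest = $6,394.12; pay $3,300.53 → $3,093.59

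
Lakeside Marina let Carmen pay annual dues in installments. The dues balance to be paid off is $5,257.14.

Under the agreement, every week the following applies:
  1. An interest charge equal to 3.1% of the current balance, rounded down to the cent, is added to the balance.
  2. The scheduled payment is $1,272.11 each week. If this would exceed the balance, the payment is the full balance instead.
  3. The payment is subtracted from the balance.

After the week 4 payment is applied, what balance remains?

# | Opening | Interest | Payment | End bal
1 | $5,257.14 | $162.97 | $1,272.11 | $4,148.00
2 | $4,148.00 | $128.58 | $1,272.11 | $3,004.47
3 | $3,004.47 | $93.13 | $1,272.11 | $1,825.49
4 | $1,825.49 | $56.59 | $1,272.11 | $609.97

$609.97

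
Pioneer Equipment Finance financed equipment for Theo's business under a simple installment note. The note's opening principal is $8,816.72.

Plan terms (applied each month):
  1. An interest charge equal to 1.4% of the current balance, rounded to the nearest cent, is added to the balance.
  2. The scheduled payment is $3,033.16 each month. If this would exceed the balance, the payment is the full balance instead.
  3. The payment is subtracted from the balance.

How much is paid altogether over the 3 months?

$9,064.24

Month 1: opening $8,816.72; interest $123.43 → $8,940.15; payment $3,033.16; balance $5,906.99
Month 2: opening $5,906.99; interest $82.70 → $5,989.69; payment $3,033.16; balance $2,956.53
Month 3: opening $2,956.53; interest $41.39 → $2,997.92; payment $2,997.92; balance $0.00
Total paid: $9,064.24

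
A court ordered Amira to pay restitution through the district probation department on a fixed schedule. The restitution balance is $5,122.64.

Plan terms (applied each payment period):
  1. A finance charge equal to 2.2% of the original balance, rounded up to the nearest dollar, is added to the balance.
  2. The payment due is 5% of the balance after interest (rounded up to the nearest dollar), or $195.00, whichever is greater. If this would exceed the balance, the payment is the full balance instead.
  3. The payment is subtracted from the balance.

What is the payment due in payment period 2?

$255.00

# | Opening | Interest | Payment | End bal
1 | $5,122.64 | $113.00 | $262.00 | $4,973.64
2 | $4,973.64 | $113.00 | $255.00 | $4,831.64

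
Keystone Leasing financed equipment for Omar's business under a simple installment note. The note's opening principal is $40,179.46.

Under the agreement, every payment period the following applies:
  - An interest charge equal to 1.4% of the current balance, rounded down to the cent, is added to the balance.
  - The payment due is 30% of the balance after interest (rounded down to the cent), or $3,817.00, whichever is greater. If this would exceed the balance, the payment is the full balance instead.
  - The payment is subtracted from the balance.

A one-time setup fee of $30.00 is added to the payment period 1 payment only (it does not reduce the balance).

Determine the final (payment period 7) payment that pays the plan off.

Payment period 1: opening $40,179.46; interest $562.51 → $40,741.97; payment $12,222.59 (+ $30.00 fee); balance $28,519.38
Payment period 2: opening $28,519.38; interest $399.27 → $28,918.65; payment $8,675.59; balance $20,243.06
Payment period 3: opening $20,243.06; interest $283.40 → $20,526.46; payment $6,157.93; balance $14,368.53
Payment period 4: opening $14,368.53; interest $201.15 → $14,569.68; payment $4,370.90; balance $10,198.78
Payment period 5: opening $10,198.78; interest $142.78 → $10,341.56; payment $3,817.00; balance $6,524.56
Payment period 6: opening $6,524.56; interest $91.34 → $6,615.90; payment $3,817.00; balance $2,798.90
Payment period 7: opening $2,798.90; interest $39.18 → $2,838.08; payment $2,838.08; balance $0.00

$2,838.08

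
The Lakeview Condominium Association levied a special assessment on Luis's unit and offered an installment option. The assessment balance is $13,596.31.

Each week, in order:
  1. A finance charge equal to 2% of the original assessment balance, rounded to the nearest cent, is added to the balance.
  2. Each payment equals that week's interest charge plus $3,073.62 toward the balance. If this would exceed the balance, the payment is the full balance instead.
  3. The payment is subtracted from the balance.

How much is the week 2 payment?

Week 1: $13,596.31 +$271.93 interest = $13,868.24; pay $3,345.55 → $10,522.69
Week 2: $10,522.69 +$271.93 interest = $10,794.62; pay $3,345.55 → $7,449.07

$3,345.55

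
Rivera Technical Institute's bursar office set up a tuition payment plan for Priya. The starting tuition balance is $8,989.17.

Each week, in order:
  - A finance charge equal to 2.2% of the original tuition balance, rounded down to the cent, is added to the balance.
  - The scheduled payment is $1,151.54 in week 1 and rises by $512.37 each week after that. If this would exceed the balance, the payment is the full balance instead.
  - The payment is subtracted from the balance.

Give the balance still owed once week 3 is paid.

Week 1: $8,989.17 +$197.76 interest = $9,186.93; pay $1,151.54 → $8,035.39
Week 2: $8,035.39 +$197.76 interest = $8,233.15; pay $1,663.91 → $6,569.24
Week 3: $6,569.24 +$197.76 interest = $6,767.00; pay $2,176.28 → $4,590.72

$4,590.72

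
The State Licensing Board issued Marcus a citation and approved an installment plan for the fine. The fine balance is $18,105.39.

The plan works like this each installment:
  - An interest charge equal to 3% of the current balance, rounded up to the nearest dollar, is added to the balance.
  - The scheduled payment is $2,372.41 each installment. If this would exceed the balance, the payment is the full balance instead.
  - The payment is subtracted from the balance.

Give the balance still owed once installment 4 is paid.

Installment 1: $18,105.39 +$544.00 interest = $18,649.39; pay $2,372.41 → $16,276.98
Installment 2: $16,276.98 +$489.00 interest = $16,765.98; pay $2,372.41 → $14,393.57
Installment 3: $14,393.57 +$432.00 interest = $14,825.57; pay $2,372.41 → $12,453.16
Installment 4: $12,453.16 +$374.00 interest = $12,827.16; pay $2,372.41 → $10,454.75

$10,454.75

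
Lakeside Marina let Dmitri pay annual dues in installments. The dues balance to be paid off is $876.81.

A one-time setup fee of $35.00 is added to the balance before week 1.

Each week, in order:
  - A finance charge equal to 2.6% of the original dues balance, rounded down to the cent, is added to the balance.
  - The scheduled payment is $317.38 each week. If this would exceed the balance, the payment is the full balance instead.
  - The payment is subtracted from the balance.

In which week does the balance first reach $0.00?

Week 1: $911.81 +$22.79 interest = $934.60; pay $317.38 → $617.22
Week 2: $617.22 +$22.79 interest = $640.01; pay $317.38 → $322.63
Week 3: $322.63 +$22.79 interest = $345.42; pay $317.38 → $28.04
Week 4: $28.04 +$22.79 interest = $50.83; pay $50.83 → $0.00
Balance reaches $0.00 in week 4.

4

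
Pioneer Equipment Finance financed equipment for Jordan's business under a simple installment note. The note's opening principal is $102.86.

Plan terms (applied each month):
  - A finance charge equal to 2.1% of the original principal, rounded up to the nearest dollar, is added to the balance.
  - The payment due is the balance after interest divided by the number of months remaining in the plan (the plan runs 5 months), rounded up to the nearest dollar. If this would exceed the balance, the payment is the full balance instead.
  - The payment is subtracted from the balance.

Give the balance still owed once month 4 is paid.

$23.86

Month 1: $102.86 +$3.00 interest = $105.86; pay $22.00 → $83.86
Month 2: $83.86 +$3.00 interest = $86.86; pay $22.00 → $64.86
Month 3: $64.86 +$3.00 interest = $67.86; pay $23.00 → $44.86
Month 4: $44.86 +$3.00 interest = $47.86; pay $24.00 → $23.86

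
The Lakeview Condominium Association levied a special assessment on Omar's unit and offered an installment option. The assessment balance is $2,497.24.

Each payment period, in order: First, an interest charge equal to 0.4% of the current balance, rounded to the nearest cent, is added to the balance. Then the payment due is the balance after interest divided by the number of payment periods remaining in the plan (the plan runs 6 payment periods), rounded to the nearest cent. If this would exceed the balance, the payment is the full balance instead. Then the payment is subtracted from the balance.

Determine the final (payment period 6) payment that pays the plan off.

Payment period 1: opening $2,497.24; interest $9.99 → $2,507.23; payment $417.87; balance $2,089.36
Payment period 2: opening $2,089.36; interest $8.36 → $2,097.72; payment $419.54; balance $1,678.18
Payment period 3: opening $1,678.18; interest $6.71 → $1,684.89; payment $421.22; balance $1,263.67
Payment period 4: opening $1,263.67; interest $5.05 → $1,268.72; payment $422.91; balance $845.81
Payment period 5: opening $845.81; interest $3.38 → $849.19; payment $424.60; balance $424.59
Payment period 6: opening $424.59; interest $1.70 → $426.29; payment $426.29; balance $0.00

$426.29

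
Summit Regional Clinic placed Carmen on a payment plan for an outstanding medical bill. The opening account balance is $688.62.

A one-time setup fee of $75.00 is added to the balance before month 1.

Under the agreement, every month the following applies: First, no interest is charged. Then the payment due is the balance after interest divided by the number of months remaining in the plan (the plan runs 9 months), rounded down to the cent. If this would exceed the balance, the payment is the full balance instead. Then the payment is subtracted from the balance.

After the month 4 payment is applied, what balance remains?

Month 1: $763.62 − $84.84 → $678.78
Month 2: $678.78 − $84.84 → $593.94
Month 3: $593.94 − $84.84 → $509.10
Month 4: $509.10 − $84.85 → $424.25

$424.25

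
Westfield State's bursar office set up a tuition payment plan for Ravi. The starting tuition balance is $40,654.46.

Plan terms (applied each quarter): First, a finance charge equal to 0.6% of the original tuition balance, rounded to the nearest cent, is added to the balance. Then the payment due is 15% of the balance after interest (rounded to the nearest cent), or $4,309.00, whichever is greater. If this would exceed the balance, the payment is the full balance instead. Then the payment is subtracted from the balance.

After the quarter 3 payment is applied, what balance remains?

Quarter 1: opening $40,654.46; interest $243.93 → $40,898.39; payment $6,134.76; balance $34,763.63
Quarter 2: opening $34,763.63; interest $243.93 → $35,007.56; payment $5,251.13; balance $29,756.43
Quarter 3: opening $29,756.43; interest $243.93 → $30,000.36; payment $4,500.05; balance $25,500.31

$25,500.31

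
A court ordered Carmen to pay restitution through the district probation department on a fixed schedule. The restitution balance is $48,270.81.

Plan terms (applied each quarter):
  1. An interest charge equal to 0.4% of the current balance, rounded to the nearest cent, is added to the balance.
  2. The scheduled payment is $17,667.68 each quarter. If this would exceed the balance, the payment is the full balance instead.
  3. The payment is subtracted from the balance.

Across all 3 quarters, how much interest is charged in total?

$369.27

Quarter 1: opening $48,270.81; interest $193.08 → $48,463.89; payment $17,667.68; balance $30,796.21
Quarter 2: opening $30,796.21; interest $123.18 → $30,919.39; payment $17,667.68; balance $13,251.71
Quarter 3: opening $13,251.71; interest $53.01 → $13,304.72; payment $13,304.72; balance $0.00
Total interest: $193.08 + $123.18 + $53.01 = $369.27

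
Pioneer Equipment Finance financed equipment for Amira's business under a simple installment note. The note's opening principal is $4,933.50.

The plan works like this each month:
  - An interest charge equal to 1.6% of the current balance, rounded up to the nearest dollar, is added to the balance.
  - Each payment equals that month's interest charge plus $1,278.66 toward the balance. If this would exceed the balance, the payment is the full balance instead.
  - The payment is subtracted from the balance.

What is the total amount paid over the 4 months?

Month 1: opening $4,933.50; interest $79.00 → $5,012.50; payment $1,357.66; balance $3,654.84
Month 2: opening $3,654.84; interest $59.00 → $3,713.84; payment $1,337.66; balance $2,376.18
Month 3: opening $2,376.18; interest $39.00 → $2,415.18; payment $1,317.66; balance $1,097.52
Month 4: opening $1,097.52; interest $18.00 → $1,115.52; payment $1,115.52; balance $0.00
Total paid: $5,128.50

$5,128.50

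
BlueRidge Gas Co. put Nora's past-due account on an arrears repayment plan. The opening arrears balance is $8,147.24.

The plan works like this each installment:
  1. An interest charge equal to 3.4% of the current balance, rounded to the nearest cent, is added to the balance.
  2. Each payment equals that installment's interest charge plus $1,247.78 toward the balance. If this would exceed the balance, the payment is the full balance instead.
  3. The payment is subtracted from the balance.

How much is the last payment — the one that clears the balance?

Installment 1: opening $8,147.24; interest $277.01 → $8,424.25; payment $1,524.79; balance $6,899.46
Installment 2: opening $6,899.46; interest $234.58 → $7,134.04; payment $1,482.36; balance $5,651.68
Installment 3: opening $5,651.68; interest $192.16 → $5,843.84; payment $1,439.94; balance $4,403.90
Installment 4: opening $4,403.90; interest $149.73 → $4,553.63; payment $1,397.51; balance $3,156.12
Installment 5: opening $3,156.12; interest $107.31 → $3,263.43; payment $1,355.09; balance $1,908.34
Installment 6: opening $1,908.34; interest $64.88 → $1,973.22; payment $1,312.66; balance $660.56
Installment 7: opening $660.56; interest $22.46 → $683.02; payment $683.02; balance $0.00

$683.02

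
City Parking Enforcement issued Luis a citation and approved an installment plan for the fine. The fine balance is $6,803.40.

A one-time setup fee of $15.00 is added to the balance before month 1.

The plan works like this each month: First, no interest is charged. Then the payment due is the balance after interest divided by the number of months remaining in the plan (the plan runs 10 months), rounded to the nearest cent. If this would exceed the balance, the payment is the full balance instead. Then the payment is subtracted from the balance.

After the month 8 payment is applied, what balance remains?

# | Opening | Payment | End bal
1 | $6,818.40 | $681.84 | $6,136.56
2 | $6,136.56 | $681.84 | $5,454.72
3 | $5,454.72 | $681.84 | $4,772.88
4 | $4,772.88 | $681.84 | $4,091.04
5 | $4,091.04 | $681.84 | $3,409.20
6 | $3,409.20 | $681.84 | $2,727.36
7 | $2,727.36 | $681.84 | $2,045.52
8 | $2,045.52 | $681.84 | $1,363.68

$1,363.68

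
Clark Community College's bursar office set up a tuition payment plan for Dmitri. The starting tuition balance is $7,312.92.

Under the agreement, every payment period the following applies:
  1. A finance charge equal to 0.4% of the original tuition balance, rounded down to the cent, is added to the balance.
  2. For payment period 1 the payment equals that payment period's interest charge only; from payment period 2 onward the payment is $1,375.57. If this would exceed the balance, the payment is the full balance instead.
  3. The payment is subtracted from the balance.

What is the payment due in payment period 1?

Payment period 1: opening $7,312.92; interest $29.25 → $7,342.17; payment $29.25; balance $7,312.92

$29.25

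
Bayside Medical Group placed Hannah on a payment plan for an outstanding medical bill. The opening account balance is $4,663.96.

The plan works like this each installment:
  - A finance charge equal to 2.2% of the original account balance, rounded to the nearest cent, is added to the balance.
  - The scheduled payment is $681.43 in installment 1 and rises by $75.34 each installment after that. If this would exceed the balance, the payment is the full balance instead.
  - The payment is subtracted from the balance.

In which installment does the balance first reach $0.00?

7

Installment 1: opening $4,663.96; interest $102.61 → $4,766.57; payment $681.43; balance $4,085.14
Installment 2: opening $4,085.14; interest $102.61 → $4,187.75; payment $756.77; balance $3,430.98
Installment 3: opening $3,430.98; interest $102.61 → $3,533.59; payment $832.11; balance $2,701.48
Installment 4: opening $2,701.48; interest $102.61 → $2,804.09; payment $907.45; balance $1,896.64
Installment 5: opening $1,896.64; interest $102.61 → $1,999.25; payment $982.79; balance $1,016.46
Installment 6: opening $1,016.46; interest $102.61 → $1,119.07; payment $1,058.13; balance $60.94
Installment 7: opening $60.94; interest $102.61 → $163.55; payment $163.55; balance $0.00
Balance reaches $0.00 in installment 7.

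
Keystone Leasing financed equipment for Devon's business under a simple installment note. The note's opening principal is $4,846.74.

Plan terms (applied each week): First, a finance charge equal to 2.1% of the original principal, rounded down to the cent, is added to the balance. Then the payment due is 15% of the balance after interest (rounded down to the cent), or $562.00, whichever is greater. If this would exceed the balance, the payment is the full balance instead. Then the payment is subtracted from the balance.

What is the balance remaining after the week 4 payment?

Week 1: opening $4,846.74; interest $101.78 → $4,948.52; payment $742.27; balance $4,206.25
Week 2: opening $4,206.25; interest $101.78 → $4,308.03; payment $646.20; balance $3,661.83
Week 3: opening $3,661.83; interest $101.78 → $3,763.61; payment $564.54; balance $3,199.07
Week 4: opening $3,199.07; interest $101.78 → $3,300.85; payment $562.00; balance $2,738.85

$2,738.85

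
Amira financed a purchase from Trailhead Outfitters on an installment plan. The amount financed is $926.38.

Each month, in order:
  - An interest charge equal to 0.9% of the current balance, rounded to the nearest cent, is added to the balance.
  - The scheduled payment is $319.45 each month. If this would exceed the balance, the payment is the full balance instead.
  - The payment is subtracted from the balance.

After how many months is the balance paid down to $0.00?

3

# | Opening | Interest | Payment | End bal
1 | $926.38 | $8.34 | $319.45 | $615.27
2 | $615.27 | $5.54 | $319.45 | $301.36
3 | $301.36 | $2.71 | $304.07 | $0.00
Balance reaches $0.00 in month 3.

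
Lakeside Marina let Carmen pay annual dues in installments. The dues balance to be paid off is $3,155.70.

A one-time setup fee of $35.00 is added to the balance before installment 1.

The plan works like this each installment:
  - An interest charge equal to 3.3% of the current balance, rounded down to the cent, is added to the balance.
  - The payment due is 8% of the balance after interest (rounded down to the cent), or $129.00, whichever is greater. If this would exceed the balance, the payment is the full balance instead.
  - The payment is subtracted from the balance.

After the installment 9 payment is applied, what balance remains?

Installment 1: opening $3,190.70; interest $105.29 → $3,295.99; payment $263.67; balance $3,032.32
Installment 2: opening $3,032.32; interest $100.06 → $3,132.38; payment $250.59; balance $2,881.79
Installment 3: opening $2,881.79; interest $95.09 → $2,976.88; payment $238.15; balance $2,738.73
Installment 4: opening $2,738.73; interest $90.37 → $2,829.10; payment $226.32; balance $2,602.78
Installment 5: opening $2,602.78; interest $85.89 → $2,688.67; payment $215.09; balance $2,473.58
Installment 6: opening $2,473.58; interest $81.62 → $2,555.20; payment $204.41; balance $2,350.79
Installment 7: opening $2,350.79; interest $77.57 → $2,428.36; payment $194.26; balance $2,234.10
Installment 8: opening $2,234.10; interest $73.72 → $2,307.82; payment $184.62; balance $2,123.20
Installment 9: opening $2,123.20; interest $70.06 → $2,193.26; payment $175.46; balance $2,017.80

$2,017.80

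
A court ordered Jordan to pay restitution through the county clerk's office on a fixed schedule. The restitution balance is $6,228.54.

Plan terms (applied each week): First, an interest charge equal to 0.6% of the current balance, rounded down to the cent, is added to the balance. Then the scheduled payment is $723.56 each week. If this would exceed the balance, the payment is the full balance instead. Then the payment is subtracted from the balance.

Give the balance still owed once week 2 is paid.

# | Opening | Interest | Payment | End bal
1 | $6,228.54 | $37.37 | $723.56 | $5,542.35
2 | $5,542.35 | $33.25 | $723.56 | $4,852.04

$4,852.04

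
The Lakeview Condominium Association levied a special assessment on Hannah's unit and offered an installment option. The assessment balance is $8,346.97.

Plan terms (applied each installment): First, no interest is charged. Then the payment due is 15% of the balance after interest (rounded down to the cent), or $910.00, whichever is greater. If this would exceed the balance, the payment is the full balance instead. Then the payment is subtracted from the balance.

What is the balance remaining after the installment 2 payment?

$6,030.70

Installment 1: $8,346.97 − $1,252.04 → $7,094.93
Installment 2: $7,094.93 − $1,064.23 → $6,030.70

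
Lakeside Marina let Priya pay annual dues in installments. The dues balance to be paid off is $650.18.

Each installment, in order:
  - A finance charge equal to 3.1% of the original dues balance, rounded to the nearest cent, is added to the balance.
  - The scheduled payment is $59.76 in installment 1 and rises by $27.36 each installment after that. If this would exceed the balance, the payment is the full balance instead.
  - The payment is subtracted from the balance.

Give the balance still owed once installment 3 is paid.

Installment 1: $650.18 +$20.16 interest = $670.34; pay $59.76 → $610.58
Installment 2: $610.58 +$20.16 interest = $630.74; pay $87.12 → $543.62
Installment 3: $543.62 +$20.16 interest = $563.78; pay $114.48 → $449.30

$449.30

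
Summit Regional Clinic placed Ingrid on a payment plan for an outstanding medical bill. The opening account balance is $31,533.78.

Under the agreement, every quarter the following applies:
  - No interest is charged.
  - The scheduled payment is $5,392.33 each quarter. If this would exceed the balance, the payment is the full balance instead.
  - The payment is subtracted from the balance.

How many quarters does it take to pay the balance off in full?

6

Quarter 1: $31,533.78 − $5,392.33 → $26,141.45
Quarter 2: $26,141.45 − $5,392.33 → $20,749.12
Quarter 3: $20,749.12 − $5,392.33 → $15,356.79
Quarter 4: $15,356.79 − $5,392.33 → $9,964.46
Quarter 5: $9,964.46 − $5,392.33 → $4,572.13
Quarter 6: $4,572.13 − $4,572.13 → $0.00
Balance reaches $0.00 in quarter 6.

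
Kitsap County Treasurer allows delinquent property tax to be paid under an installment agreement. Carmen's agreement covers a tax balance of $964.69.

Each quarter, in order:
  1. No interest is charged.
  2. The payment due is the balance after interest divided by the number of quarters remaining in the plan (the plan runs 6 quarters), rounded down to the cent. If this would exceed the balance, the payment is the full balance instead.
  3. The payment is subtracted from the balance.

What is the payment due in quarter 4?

Quarter 1: opening $964.69; payment $160.78; balance $803.91
Quarter 2: opening $803.91; payment $160.78; balance $643.13
Quarter 3: opening $643.13; payment $160.78; balance $482.35
Quarter 4: opening $482.35; payment $160.78; balance $321.57

$160.78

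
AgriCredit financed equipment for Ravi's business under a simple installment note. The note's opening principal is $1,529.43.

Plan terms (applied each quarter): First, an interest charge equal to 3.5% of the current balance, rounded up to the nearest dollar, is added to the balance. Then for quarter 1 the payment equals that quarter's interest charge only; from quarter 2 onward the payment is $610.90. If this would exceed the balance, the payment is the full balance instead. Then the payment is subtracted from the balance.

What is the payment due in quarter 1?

$54.00

# | Opening | Interest | Payment | End bal
1 | $1,529.43 | $54.00 | $54.00 | $1,529.43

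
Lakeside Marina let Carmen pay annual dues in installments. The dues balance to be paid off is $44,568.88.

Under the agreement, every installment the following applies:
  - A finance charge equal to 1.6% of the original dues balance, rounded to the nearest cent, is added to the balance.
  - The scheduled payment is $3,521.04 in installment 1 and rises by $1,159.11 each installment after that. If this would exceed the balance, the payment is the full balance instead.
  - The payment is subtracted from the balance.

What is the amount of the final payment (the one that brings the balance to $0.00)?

$1,285.09

Installment 1: $44,568.88 +$713.10 interest = $45,281.98; pay $3,521.04 → $41,760.94
Installment 2: $41,760.94 +$713.10 interest = $42,474.04; pay $4,680.15 → $37,793.89
Installment 3: $37,793.89 +$713.10 interest = $38,506.99; pay $5,839.26 → $32,667.73
Installment 4: $32,667.73 +$713.10 interest = $33,380.83; pay $6,998.37 → $26,382.46
Installment 5: $26,382.46 +$713.10 interest = $27,095.56; pay $8,157.48 → $18,938.08
Installment 6: $18,938.08 +$713.10 interest = $19,651.18; pay $9,316.59 → $10,334.59
Installment 7: $10,334.59 +$713.10 interest = $11,047.69; pay $10,475.70 → $571.99
Installment 8: $571.99 +$713.10 interest = $1,285.09; pay $1,285.09 → $0.00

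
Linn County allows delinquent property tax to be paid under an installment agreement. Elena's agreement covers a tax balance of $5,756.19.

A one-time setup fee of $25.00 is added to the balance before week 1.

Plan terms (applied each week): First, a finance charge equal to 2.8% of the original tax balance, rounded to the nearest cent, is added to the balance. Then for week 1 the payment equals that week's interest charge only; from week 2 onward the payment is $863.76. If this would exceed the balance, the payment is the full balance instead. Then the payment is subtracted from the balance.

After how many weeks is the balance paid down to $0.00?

10

Week 1: $5,781.19 +$161.17 interest = $5,942.36; pay $161.17 → $5,781.19
Week 2: $5,781.19 +$161.17 interest = $5,942.36; pay $863.76 → $5,078.60
Week 3: $5,078.60 +$161.17 interest = $5,239.77; pay $863.76 → $4,376.01
Week 4: $4,376.01 +$161.17 interest = $4,537.18; pay $863.76 → $3,673.42
Week 5: $3,673.42 +$161.17 interest = $3,834.59; pay $863.76 → $2,970.83
Week 6: $2,970.83 +$161.17 interest = $3,132.00; pay $863.76 → $2,268.24
Week 7: $2,268.24 +$161.17 interest = $2,429.41; pay $863.76 → $1,565.65
Week 8: $1,565.65 +$161.17 interest = $1,726.82; pay $863.76 → $863.06
Week 9: $863.06 +$161.17 interest = $1,024.23; pay $863.76 → $160.47
Week 10: $160.47 +$161.17 interest = $321.64; pay $321.64 → $0.00
Balance reaches $0.00 in week 10.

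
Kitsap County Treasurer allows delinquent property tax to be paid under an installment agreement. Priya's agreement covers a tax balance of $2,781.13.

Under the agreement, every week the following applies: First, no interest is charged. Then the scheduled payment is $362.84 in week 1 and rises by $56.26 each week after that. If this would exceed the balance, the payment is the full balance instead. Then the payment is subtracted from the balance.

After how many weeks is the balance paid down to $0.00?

Week 1: $2,781.13 − $362.84 → $2,418.29
Week 2: $2,418.29 − $419.10 → $1,999.19
Week 3: $1,999.19 − $475.36 → $1,523.83
Week 4: $1,523.83 − $531.62 → $992.21
Week 5: $992.21 − $587.88 → $404.33
Week 6: $404.33 − $404.33 → $0.00
Balance reaches $0.00 in week 6.

6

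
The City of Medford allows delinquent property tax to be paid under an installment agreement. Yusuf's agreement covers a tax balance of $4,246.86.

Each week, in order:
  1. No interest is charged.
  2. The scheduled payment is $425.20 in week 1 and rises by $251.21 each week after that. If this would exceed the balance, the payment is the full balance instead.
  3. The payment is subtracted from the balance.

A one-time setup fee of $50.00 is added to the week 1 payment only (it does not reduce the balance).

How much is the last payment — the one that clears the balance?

Week 1: opening $4,246.86; payment $425.20 (+ $50.00 fee); balance $3,821.66
Week 2: opening $3,821.66; payment $676.41; balance $3,145.25
Week 3: opening $3,145.25; payment $927.62; balance $2,217.63
Week 4: opening $2,217.63; payment $1,178.83; balance $1,038.80
Week 5: opening $1,038.80; payment $1,038.80; balance $0.00

$1,038.80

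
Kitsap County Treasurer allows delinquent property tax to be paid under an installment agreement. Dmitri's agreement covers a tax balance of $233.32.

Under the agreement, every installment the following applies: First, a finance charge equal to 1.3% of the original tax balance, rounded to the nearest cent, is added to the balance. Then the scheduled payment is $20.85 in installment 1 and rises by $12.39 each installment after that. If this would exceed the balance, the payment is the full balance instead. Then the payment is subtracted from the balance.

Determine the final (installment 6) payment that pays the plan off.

Installment 1: $233.32 +$3.03 interest = $236.35; pay $20.85 → $215.50
Installment 2: $215.50 +$3.03 interest = $218.53; pay $33.24 → $185.29
Installment 3: $185.29 +$3.03 interest = $188.32; pay $45.63 → $142.69
Installment 4: $142.69 +$3.03 interest = $145.72; pay $58.02 → $87.70
Installment 5: $87.70 +$3.03 interest = $90.73; pay $70.41 → $20.32
Installment 6: $20.32 +$3.03 interest = $23.35; pay $23.35 → $0.00

$23.35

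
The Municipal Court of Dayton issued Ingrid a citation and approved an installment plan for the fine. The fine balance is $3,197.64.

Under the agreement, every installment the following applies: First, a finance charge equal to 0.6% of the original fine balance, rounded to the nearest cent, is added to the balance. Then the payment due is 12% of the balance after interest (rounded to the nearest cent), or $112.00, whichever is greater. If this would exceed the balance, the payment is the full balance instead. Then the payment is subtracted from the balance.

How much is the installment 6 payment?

$212.78

# | Opening | Interest | Payment | End bal
1 | $3,197.64 | $19.19 | $386.02 | $2,830.81
2 | $2,830.81 | $19.19 | $342.00 | $2,508.00
3 | $2,508.00 | $19.19 | $303.26 | $2,223.93
4 | $2,223.93 | $19.19 | $269.17 | $1,973.95
5 | $1,973.95 | $19.19 | $239.18 | $1,753.96
6 | $1,753.96 | $19.19 | $212.78 | $1,560.37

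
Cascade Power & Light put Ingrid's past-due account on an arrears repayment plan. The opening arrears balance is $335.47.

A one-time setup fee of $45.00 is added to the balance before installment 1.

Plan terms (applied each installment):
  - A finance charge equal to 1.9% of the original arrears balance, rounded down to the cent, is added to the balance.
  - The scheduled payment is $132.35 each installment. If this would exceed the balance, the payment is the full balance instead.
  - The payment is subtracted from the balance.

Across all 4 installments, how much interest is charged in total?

$25.48

Installment 1: opening $380.47; interest $6.37 → $386.84; payment $132.35; balance $254.49
Installment 2: opening $254.49; interest $6.37 → $260.86; payment $132.35; balance $128.51
Installment 3: opening $128.51; interest $6.37 → $134.88; payment $132.35; balance $2.53
Installment 4: opening $2.53; interest $6.37 → $8.90; payment $8.90; balance $0.00
Total interest: $6.37 + $6.37 + $6.37 + $6.37 = $25.48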